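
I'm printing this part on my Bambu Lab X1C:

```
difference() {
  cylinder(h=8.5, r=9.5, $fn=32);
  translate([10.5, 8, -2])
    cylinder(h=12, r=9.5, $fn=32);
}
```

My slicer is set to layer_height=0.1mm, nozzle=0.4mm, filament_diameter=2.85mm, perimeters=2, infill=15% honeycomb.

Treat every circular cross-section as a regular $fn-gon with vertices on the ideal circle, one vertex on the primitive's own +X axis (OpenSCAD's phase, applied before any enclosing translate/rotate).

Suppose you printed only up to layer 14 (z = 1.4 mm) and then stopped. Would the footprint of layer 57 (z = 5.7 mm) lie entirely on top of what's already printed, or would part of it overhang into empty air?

Compare the two slices. At z = 1.4: the cylinder: section is a regular 32-gon, circumradius r=9.5 (area = (32/2)·9.500²·sin(360°/32) = 281.71 mm²); the cylinder at (10.5, 8): section is a regular 32-gon, circumradius r=9.5 (area = (32/2)·9.500²·sin(360°/32) = 281.71 mm²); After the difference (first − rest): starting from the r=9.5 cylinder (281.71 mm²), the r=9.5 cylinder at (10.5, 8) partially overlaps it — only the 53.76 mm² overlap (of its 281.71 mm²) is removed, clipping the outline — area = 227.95 mm². At z = 5.7: the r=9.5 cylinder gives a regular 32-gon of circumradius 9.5 (constant along its height) (area = (32/2)·9.500²·sin(360°/32) = 281.71 mm²); the cylinder at (10.5, 8): section is a regular 32-gon, circumradius r=9.5 (area = (32/2)·9.500²·sin(360°/32) = 281.71 mm²); Taking the first minus the rest: starting from the r=9.5 cylinder (281.71 mm²), the r=9.5 cylinder at (10.5, 8) partially overlaps it — only the 53.76 mm² overlap (of its 281.71 mm²) is removed, clipping the outline — area = 227.95 mm². Checking containment: the cross-section at z = 5.7 is a subset of the cross-section at z = 1.4.

entirely on top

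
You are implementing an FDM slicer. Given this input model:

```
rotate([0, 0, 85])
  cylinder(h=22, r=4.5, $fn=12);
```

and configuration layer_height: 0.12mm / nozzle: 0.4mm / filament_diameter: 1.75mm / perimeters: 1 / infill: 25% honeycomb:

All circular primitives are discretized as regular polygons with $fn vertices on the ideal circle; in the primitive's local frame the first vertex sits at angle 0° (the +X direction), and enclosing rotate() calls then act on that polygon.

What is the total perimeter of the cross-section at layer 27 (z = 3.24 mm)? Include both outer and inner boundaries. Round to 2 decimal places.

At z = 3.24 mm: the r=4.5 cylinder gives a regular 12-gon of circumradius 4.5 (constant along its height) (perimeter = 2·12·4.500·sin(180°/12) = 27.95 mm); (whole slice rotated 85° about Z — lengths, areas and connectivity unchanged). Overall, the cross-section is a single solid region. Total boundary length (outer) = 27.95 mm.

27.95 mm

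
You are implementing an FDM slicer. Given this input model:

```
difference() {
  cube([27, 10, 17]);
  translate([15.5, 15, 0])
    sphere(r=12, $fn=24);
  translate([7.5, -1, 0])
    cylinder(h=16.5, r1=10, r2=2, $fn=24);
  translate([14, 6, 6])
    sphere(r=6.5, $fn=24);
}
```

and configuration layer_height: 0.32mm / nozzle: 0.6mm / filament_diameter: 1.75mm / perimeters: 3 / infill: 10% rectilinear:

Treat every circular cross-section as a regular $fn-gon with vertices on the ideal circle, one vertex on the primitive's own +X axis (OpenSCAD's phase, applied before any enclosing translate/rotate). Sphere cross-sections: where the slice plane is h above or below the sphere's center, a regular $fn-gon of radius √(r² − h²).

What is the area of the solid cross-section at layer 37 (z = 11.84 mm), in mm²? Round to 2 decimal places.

224.92 mm²

At z = 11.84 mm: the cube is present — its section is the full 27×10 rectangle (area 270.00 mm²); the sphere at (15.5, 15): section is a regular 24-gon, circumradius = √(r²−h²) = √(12²−11.84²) = 1.953 (area = (24/2)·1.953²·sin(360°/24) = 11.85 mm²); the cone at (7.5, -1) (r1=10→r2=2) has section circumradius 4.259 here — a regular 24-gon (area = (24/2)·4.259²·sin(360°/24) = 56.35 mm²); the r=6.5 sphere at (14, 6) contributes a regular 24-gon of circumradius √(6.5²−5.84²) = 2.854 (area = (24/2)·2.854²·sin(360°/24) = 25.30 mm²); Taking the first minus the rest: starting from the 27×10 cube (270.00 mm²), the r=12 sphere at (15.5, 15) misses the remaining region (no effect); the cone at (7.5, -1) partially overlaps it — only the 19.79 mm² overlap (of its 56.35 mm²) is removed, clipping the outline; the r=6.5 sphere at (14, 6) lies wholly inside it (removes its full 25.30 mm² and its 17.88 mm outline becomes a hole wall) — area = 224.92 mm². Overall, the cross-section is one region with 1 hole. Net area = 224.92 mm².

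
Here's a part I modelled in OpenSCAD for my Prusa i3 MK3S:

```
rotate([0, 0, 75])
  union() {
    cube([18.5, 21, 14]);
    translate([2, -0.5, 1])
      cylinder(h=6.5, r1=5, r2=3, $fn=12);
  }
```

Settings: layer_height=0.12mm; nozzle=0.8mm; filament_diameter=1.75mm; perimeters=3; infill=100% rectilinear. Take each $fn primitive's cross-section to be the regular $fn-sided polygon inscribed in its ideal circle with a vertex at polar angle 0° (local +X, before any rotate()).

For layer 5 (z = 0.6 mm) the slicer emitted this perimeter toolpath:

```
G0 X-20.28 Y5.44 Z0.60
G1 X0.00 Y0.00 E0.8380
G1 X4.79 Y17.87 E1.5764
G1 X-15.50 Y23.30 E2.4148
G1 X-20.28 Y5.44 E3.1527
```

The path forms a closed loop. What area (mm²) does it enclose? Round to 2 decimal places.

Apply the shoelace formula to the sequence of (X, Y) vertices; enclosed area = 388.40 mm².

388.40 mm²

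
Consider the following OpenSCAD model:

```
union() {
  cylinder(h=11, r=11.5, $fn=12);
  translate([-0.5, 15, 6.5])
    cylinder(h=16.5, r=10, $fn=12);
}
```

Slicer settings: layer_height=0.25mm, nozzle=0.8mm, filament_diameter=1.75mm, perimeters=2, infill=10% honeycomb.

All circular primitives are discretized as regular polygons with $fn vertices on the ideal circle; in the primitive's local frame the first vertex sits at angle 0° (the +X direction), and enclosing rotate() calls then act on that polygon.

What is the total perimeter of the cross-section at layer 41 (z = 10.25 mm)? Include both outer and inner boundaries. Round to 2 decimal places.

At z = 10.25 mm: the cylinder: section is a regular 12-gon, circumradius r=11.5 (perimeter = 2·12·11.500·sin(180°/12) = 71.43 mm); the cylinder at (-0.5, 15): section is a regular 12-gon, circumradius r=10 (perimeter = 2·12·10.000·sin(180°/12) = 62.12 mm); Taking the union: the regions partially overlap (shared area 60.61 mm²), so the edge portions inside another operand are dropped and the merged outline is re-measured after clipping — boundary = 101.05 mm. Overall, the cross-section is a single solid region. Total boundary length (outer) = 101.05 mm.

101.05 mm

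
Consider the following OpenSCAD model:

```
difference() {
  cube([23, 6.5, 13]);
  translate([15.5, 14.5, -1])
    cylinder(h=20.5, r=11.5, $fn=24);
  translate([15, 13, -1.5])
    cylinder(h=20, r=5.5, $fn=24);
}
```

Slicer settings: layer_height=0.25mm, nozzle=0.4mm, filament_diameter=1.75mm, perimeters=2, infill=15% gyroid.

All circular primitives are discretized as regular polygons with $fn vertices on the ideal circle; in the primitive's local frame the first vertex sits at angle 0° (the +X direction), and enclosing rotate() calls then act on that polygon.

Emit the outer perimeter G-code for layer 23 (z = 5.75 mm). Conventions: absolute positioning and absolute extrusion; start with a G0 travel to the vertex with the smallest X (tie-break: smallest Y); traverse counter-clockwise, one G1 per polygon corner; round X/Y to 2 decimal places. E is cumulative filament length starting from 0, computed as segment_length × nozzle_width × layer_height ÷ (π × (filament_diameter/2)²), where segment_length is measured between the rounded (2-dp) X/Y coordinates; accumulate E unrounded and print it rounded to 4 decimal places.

G0 X0.00 Y0.00 Z5.75
G1 X23.00 Y0.00 E0.9562
G1 X23.00 Y5.88 E1.2007
G1 X21.25 Y4.54 E1.2923
G1 X18.48 Y3.39 E1.4170
G1 X15.50 Y3.00 E1.5420
G1 X12.52 Y3.39 E1.6669
G1 X9.75 Y4.54 E1.7916
G1 X7.37 Y6.37 E1.9164
G1 X7.27 Y6.50 E1.9233
G1 X0.00 Y6.50 E2.2255
G1 X0.00 Y0.00 E2.4957

At z = 5.75 mm: the cube (footprint 23×6.5) is included at this height; the r=11.5 cylinder at (15.5, 14.5) contributes a regular 24-gon of circumradius 11.5; the cylinder at (15, 13): section is a regular 24-gon, circumradius r=5.5; Taking the first minus the rest: starting from the 23×6.5 cube, the r=11.5 cylinder at (15.5, 14.5) partially overlaps it — only the 38.47 mm² overlap (of its 410.75 mm²) is removed, clipping the outline; the r=5.5 cylinder at (15, 13) misses the remaining region (no effect) — 1 connected region. The outline is a single polygon with 11 vertices. Extrusion per mm of travel: 0.4 × 0.25 / (π × 0.875²) = 0.041575. Accumulating E over each segment gives final E = 2.4957.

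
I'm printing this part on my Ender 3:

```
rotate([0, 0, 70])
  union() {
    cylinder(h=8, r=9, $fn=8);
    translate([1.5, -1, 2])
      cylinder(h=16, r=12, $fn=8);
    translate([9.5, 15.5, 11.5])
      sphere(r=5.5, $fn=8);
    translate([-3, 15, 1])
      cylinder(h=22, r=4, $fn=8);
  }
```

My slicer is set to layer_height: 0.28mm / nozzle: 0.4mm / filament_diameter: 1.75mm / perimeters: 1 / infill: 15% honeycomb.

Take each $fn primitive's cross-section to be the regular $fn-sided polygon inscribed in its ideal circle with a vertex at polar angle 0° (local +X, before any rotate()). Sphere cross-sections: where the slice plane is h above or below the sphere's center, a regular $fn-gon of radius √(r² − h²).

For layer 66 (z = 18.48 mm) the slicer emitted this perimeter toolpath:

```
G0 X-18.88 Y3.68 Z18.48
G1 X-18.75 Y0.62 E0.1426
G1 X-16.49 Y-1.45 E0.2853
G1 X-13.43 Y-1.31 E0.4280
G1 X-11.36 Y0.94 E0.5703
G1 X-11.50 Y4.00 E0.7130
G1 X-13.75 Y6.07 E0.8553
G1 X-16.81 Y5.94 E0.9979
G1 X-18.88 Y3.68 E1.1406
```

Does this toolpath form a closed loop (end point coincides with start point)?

Start point (G0): (-18.88, 3.68). End point (last G1): the path returns to the start — closed.

yes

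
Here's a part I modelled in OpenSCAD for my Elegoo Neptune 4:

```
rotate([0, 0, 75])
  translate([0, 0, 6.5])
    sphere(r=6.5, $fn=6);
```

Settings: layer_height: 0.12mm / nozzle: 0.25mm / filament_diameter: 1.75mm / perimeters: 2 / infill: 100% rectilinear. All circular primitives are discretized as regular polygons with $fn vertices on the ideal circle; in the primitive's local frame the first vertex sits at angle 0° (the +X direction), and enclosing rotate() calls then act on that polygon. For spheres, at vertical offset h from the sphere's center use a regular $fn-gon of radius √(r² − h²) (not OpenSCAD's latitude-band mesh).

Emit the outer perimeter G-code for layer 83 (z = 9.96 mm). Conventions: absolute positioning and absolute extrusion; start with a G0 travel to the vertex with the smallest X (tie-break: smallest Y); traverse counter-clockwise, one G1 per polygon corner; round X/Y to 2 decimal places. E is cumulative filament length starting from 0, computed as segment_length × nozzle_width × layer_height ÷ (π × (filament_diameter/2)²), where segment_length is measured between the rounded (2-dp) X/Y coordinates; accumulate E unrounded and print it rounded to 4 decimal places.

At z = 9.96 mm: the sphere: section is a regular 6-gon, circumradius = √(r²−h²) = √(6.5²−3.46²) = 5.503; (whole slice rotated 75° about Z — lengths, areas and connectivity unchanged). The outline is a single polygon with 6 vertices. Extrusion per mm of travel: 0.25 × 0.12 / (π × 0.875²) = 0.012473. Accumulating E over each segment gives final E = 0.4119.

G0 X-5.32 Y-1.42 Z9.96
G1 X-1.42 Y-5.32 E0.0688
G1 X3.89 Y-3.89 E0.1374
G1 X5.32 Y1.42 E0.2060
G1 X1.42 Y5.32 E0.2748
G1 X-3.89 Y3.89 E0.3433
G1 X-5.32 Y-1.42 E0.4119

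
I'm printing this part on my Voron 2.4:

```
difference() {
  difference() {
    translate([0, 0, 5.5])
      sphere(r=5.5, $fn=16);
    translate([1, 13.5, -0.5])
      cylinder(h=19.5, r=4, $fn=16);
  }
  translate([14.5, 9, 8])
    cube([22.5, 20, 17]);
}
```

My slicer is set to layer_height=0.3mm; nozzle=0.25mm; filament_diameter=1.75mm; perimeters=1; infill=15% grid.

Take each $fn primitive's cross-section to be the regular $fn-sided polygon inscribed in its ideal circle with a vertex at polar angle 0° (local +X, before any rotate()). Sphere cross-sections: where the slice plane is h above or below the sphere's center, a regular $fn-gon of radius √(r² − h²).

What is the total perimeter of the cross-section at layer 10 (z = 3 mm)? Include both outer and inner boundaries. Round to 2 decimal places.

30.58 mm

At z = 3 mm: the r=5.5 sphere slices to a regular 16-gon of circumradius 4.899 (√(r²−h²) with h=2.5 from center) (perimeter = 2·16·4.899·sin(180°/16) = 30.58 mm); the r=4 cylinder at (1, 13.5) gives a regular 16-gon of circumradius 4 (constant along its height) (perimeter = 2·16·4.000·sin(180°/16) = 24.97 mm); Taking the first minus the rest: starting from the r=5.5 sphere, the r=4 cylinder at (1, 13.5) misses the remaining region (no effect) — boundary = 30.58 mm; the cube at (14.5, 9) does not reach this height (z outside [8, 25]); Taking the first minus the rest: none of the subtracted shapes is present at this height, so the result so far is unchanged — boundary = 30.58 mm. Overall, the cross-section is a single solid region. Total boundary length (outer) = 30.58 mm.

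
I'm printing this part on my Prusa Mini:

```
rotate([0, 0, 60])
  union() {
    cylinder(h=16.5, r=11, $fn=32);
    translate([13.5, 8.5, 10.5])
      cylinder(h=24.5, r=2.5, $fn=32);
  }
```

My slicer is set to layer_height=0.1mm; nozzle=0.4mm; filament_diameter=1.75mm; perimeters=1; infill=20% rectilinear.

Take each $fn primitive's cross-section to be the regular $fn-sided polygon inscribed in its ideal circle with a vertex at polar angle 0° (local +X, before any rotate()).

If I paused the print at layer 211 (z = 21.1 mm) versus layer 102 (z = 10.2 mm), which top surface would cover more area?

layer 102 (z = 10.2 mm)

Layer 211 (z = 21.1): the cylinder is not intersected at this z (z outside [0, 16.5]); the cylinder at (13.5, 8.5): section is a regular 32-gon, circumradius r=2.5 (area = (32/2)·2.500²·sin(360°/32) = 19.51 mm²); Merging all regions: only the r=2.5 cylinder at (13.5, 8.5) is present, so the union is just that shape — area = 19.51 mm²; (rotated 60° about Z; rotation is an isometry so areas/perimeters/island counts are preserved). So its area = 19.51 mm². Layer 102 (z = 10.2): the cylinder: section is a regular 32-gon, circumradius r=11 (area = (32/2)·11.000²·sin(360°/32) = 377.69 mm²); the cylinder at (13.5, 8.5) does not reach this height (z outside [10.5, 35]); Combining (union): only the r=11 cylinder is present, so the union is just that shape — area = 377.69 mm²; (whole slice rotated 60° about Z — lengths, areas and connectivity unchanged). So its area = 377.69 mm². Layer 102 is larger (377.69 vs 19.51 mm²).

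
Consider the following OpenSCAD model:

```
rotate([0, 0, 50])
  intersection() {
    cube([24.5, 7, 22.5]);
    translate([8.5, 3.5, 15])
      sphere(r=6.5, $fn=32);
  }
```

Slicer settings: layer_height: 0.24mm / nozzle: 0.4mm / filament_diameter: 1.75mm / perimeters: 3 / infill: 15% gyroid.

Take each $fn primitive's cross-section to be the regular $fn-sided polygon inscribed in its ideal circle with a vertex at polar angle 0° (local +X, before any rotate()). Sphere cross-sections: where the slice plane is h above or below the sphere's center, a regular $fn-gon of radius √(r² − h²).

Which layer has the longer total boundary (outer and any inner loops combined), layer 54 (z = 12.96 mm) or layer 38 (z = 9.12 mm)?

Layer 54 (z = 12.96): the cube is present — its section is the full 24.5×7 rectangle (perimeter 63.00 mm); the r=6.5 sphere at (8.5, 3.5) slices to a regular 32-gon of circumradius 6.172 (√(r²−h²) with h=2.04 from center) (perimeter = 2·32·6.172·sin(180°/32) = 38.71 mm); After intersecting: the r=6.5 sphere at (8.5, 3.5) partially overlaps the 24.5×7 cube; clipping to the common part keeps 81.23 mm² — boundary = 35.18 mm; (whole slice rotated 50° about Z — lengths, areas and connectivity unchanged). So its perimeter = 35.18 mm. Layer 38 (z = 9.12): the 24.5×7 cube contributes its full rectangle (perimeter 63.00 mm); the r=6.5 sphere at (8.5, 3.5) slices to a regular 32-gon of circumradius 2.770 (√(r²−h²) with h=5.88 from center) (perimeter = 2·32·2.770·sin(180°/32) = 17.38 mm); Keeping only the common overlap: the r=6.5 sphere at (8.5, 3.5) lies inside the 24.5×7 cube, so the common part is the r=6.5 sphere at (8.5, 3.5) itself — boundary = 17.38 mm; (rotated 50° about Z; rotation is an isometry so areas/perimeters/island counts are preserved). So its perimeter = 17.38 mm. Layer 54 is larger (35.18 vs 17.38 mm).

layer 54 (z = 12.96 mm)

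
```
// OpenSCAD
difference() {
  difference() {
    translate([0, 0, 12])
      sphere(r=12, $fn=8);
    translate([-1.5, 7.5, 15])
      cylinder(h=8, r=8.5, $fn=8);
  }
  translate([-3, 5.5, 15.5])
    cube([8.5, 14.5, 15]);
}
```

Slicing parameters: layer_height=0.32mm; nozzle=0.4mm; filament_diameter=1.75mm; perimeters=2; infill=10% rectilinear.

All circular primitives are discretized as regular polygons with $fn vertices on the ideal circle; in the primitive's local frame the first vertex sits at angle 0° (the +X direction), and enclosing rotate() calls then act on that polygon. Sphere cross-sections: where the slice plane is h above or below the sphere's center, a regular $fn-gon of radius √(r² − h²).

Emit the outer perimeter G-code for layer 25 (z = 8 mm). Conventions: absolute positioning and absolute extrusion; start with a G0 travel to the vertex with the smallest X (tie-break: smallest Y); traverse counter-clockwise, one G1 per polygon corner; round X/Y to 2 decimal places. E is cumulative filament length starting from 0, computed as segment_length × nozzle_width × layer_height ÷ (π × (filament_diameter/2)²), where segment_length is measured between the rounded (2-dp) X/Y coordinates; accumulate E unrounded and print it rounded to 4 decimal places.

At z = 8 mm: the sphere: section is a regular 8-gon, circumradius = √(r²−h²) = √(12²−4²) = 11.314; the cylinder at (-1.5, 7.5) does not reach this height (z outside [15, 23]); Taking the first minus the rest: none of the subtracted shapes is present at this height, so the r=12 sphere is unchanged — 1 connected region; the cube at (-3, 5.5) does not reach this height (z outside [15.5, 30.5]); Taking the first minus the rest: none of the subtracted shapes is present at this height, so the result so far is unchanged — 1 connected region. The outline is a single polygon with 8 vertices. Extrusion per mm of travel: 0.4 × 0.32 / (π × 0.875²) = 0.053216. Accumulating E over each segment gives final E = 3.6858.

G0 X-11.31 Y0.00 Z8.00
G1 X-8.00 Y-8.00 E0.4607
G1 X0.00 Y-11.31 E0.9215
G1 X8.00 Y-8.00 E1.3822
G1 X11.31 Y0.00 E1.8429
G1 X8.00 Y8.00 E2.3037
G1 X0.00 Y11.31 E2.7644
G1 X-8.00 Y8.00 E3.2251
G1 X-11.31 Y0.00 E3.6858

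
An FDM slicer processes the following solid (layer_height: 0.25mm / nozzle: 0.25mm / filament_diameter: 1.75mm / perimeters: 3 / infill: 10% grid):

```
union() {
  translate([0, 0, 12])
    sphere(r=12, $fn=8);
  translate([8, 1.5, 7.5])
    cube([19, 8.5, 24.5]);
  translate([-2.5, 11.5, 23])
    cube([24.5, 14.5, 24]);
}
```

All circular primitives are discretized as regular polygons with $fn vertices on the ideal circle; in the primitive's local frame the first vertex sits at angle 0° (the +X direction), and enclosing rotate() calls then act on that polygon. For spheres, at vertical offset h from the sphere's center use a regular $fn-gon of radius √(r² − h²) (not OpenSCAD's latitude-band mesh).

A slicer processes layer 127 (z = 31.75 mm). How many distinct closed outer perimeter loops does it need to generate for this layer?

2

At z = 31.75 mm: the sphere is not intersected at this z (|z−center|=19.750 > r=12); the cube at (8, 1.5) is present — its section is the full 19×8.5 rectangle; the cube at (-2.5, 11.5) (footprint 24.5×14.5) is included at this height; Merging all regions: the 2 present regions are separate (no shared area or edge), so areas and boundary lengths simply add and each stays a separate island — 2 connected regions. The result has 2 disconnected regions.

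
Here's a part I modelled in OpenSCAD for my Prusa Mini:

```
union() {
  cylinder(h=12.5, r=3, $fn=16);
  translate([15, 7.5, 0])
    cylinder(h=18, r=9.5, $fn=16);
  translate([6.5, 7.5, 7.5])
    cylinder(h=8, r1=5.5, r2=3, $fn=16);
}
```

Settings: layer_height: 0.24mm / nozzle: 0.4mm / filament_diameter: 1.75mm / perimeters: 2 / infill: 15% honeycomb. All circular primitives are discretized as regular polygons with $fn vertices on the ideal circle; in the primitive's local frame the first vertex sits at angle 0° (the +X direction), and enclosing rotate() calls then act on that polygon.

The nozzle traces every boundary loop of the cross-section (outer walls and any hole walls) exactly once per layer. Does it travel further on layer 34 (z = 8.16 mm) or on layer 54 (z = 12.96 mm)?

Layer 34 (z = 8.16): the r=3 cylinder gives a regular 16-gon of circumradius 3 (constant along its height) (perimeter = 2·16·3.000·sin(180°/16) = 18.73 mm); the cylinder at (15, 7.5): section is a regular 16-gon, circumradius r=9.5 (perimeter = 2·16·9.500·sin(180°/16) = 59.31 mm); the cone at (6.5, 7.5) (r1=5.5→r2=3) has section circumradius 5.294 here — a regular 16-gon (perimeter = 2·16·5.294·sin(180°/16) = 33.05 mm); Taking the union: the regions partially overlap (shared area 46.74 mm²), so the edge portions inside another operand are dropped and the merged outline is re-measured after clipping — boundary = 85.01 mm. So its perimeter = 85.01 mm. Layer 54 (z = 12.96): the cylinder is not intersected at this z (z outside [0, 12.5]); the r=9.5 cylinder at (15, 7.5) gives a regular 16-gon of circumradius 9.5 (constant along its height) (perimeter = 2·16·9.500·sin(180°/16) = 59.31 mm); the cone at (6.5, 7.5) contributes a regular 16-gon of circumradius 3.794 (interpolated between r1=5.5 and r2=3 at t=0.683) (perimeter = 2·16·3.794·sin(180°/16) = 23.68 mm); Merging all regions: the regions partially overlap (shared area 26.74 mm²), so the edge portions inside another operand are dropped and the merged outline is re-measured after clipping — boundary = 63.05 mm. So its perimeter = 63.05 mm. Layer 34 is larger (85.01 vs 63.05 mm).

layer 34 (z = 8.16 mm)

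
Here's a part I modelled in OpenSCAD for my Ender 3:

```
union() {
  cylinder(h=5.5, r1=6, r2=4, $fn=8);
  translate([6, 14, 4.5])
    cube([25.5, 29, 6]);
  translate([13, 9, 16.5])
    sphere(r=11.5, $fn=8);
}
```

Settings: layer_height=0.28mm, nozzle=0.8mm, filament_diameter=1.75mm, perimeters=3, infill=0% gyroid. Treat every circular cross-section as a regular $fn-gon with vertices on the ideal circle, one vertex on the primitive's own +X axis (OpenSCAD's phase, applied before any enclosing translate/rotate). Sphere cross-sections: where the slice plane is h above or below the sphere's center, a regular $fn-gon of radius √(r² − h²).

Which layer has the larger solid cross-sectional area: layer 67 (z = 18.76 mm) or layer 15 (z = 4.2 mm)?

Layer 67 (z = 18.76): the cone does not reach this height (z outside [0, 5.5]); the cube at (6, 14) does not reach this height (z outside [4.5, 10.5]); the r=11.5 sphere at (13, 9) contributes a regular 8-gon of circumradius √(11.5²−2.26²) = 11.276 (area = (8/2)·11.276²·sin(360°/8) = 359.61 mm²); Taking the union: only the r=11.5 sphere at (13, 9) is present, so the union is just that shape — area = 359.61 mm². So its area = 359.61 mm². Layer 15 (z = 4.2): the cone: at t=0.764 of its height the radius interpolates to r₁+(r₂−r₁)t = 4.473, giving a regular 8-gon of that circumradius (area = (8/2)·4.473²·sin(360°/8) = 56.58 mm²); the cube at (6, 14) does not reach this height (z outside [4.5, 10.5]); the sphere at (13, 9) is not intersected at this z (|z−center|=12.300 > r=11.5); Merging all regions: only the cone is present, so the union is just that shape — area = 56.58 mm². So its area = 56.58 mm². Layer 67 is larger (359.61 vs 56.58 mm²).

layer 67 (z = 18.76 mm)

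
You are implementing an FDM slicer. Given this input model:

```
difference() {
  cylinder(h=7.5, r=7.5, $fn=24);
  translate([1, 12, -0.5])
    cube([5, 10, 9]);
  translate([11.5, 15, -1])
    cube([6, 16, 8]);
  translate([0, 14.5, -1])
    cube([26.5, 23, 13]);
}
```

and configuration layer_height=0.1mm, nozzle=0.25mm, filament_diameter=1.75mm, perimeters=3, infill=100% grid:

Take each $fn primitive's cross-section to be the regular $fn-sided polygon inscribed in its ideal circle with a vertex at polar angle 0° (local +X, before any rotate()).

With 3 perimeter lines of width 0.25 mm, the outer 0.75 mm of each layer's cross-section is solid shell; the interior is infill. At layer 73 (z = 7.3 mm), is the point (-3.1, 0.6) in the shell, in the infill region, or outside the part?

infill

At z = 7.3 mm: the cylinder: section is a regular 24-gon, circumradius r=7.5; the 5×10 cube at (1, 12) contributes its full rectangle; the cube at (11.5, 15) is not intersected at this z (z outside [-1, 7]); the cube at (0, 14.5) (footprint 26.5×23) is included at this height; After the difference (first − rest): starting from the r=7.5 cylinder, the 5×10 cube at (1, 12) misses the remaining region (no effect); the 26.5×23 cube at (0, 14.5) misses the remaining region (no effect) — 1 connected region. Overall, the cross-section is a single solid region. The nearest boundary edge runs (-7.50, 0.00)→(-7.24, 1.94); distance from the point to it = 4.28 mm. The point is inside the cross-section and 4.28 mm from the nearest boundary — more than the 0.75 mm shell width (3 × 0.25), so it's in the infill interior.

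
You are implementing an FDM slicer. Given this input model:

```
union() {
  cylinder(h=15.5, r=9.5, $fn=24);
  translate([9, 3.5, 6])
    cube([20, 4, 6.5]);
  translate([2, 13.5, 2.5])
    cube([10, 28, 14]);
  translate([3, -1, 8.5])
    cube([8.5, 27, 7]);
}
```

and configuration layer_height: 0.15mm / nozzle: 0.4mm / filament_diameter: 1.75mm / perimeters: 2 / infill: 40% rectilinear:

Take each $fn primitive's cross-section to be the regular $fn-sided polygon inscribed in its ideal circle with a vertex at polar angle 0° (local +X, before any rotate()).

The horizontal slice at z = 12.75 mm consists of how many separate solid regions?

1

At z = 12.75 mm: the r=9.5 cylinder contributes a regular 24-gon of circumradius 9.5; the cube at (9, 3.5) is absent (z outside [6, 12.5]); the cube at (2, 13.5) (footprint 10×28) is included at this height; the cube at (3, -1) is present — its section is the full 8.5×27 rectangle; Taking the union: the regions partially overlap (shared area 154.89 mm²), so overlapping operands fuse into one piece — 1 connected region. The result has 1 disconnected region.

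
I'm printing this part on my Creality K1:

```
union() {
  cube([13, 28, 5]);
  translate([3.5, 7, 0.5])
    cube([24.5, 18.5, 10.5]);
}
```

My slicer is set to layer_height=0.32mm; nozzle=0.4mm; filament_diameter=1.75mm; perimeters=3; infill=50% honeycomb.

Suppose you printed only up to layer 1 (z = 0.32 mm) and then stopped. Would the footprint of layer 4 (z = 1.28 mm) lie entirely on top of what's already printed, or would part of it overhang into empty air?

Compare the two slices. At z = 0.32: the 13×28 cube contributes its full rectangle (area 364.00 mm²); the cube at (3.5, 7) is not intersected at this z (z outside [0.5, 11]); Combining (union): only the 13×28 cube is present, so the union is just that shape — area = 364.00 mm². At z = 1.28: the 13×28 cube contributes its full rectangle (area 364.00 mm²); the cube at (3.5, 7) (footprint 24.5×18.5) is included at this height (area 453.25 mm²); Taking the union: the regions partially overlap — summed areas 817.25 mm² minus the doubly-counted overlap 175.75 mm² gives 641.50 mm² — area = 641.50 mm². Checking containment: at z = 1.28 the cross-section extends beyond the z = 0.32 cross-section by about 277.50 mm².

part overhangs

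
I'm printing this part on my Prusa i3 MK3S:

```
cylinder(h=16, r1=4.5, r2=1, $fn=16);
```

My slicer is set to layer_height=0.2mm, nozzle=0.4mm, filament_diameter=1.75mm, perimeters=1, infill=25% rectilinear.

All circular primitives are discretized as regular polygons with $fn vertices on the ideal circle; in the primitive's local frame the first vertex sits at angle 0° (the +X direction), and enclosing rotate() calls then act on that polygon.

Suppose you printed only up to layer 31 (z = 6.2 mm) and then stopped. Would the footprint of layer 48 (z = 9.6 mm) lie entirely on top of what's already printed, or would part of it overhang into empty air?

entirely on top

Compare the two slices. At z = 6.2: the cone contributes a regular 16-gon of circumradius 3.144 (interpolated between r1=4.5 and r2=1 at t=0.388) (area = (16/2)·3.144²·sin(360°/16) = 30.26 mm²). At z = 9.6: the cone (r1=4.5→r2=1) has section circumradius 2.400 here — a regular 16-gon (area = (16/2)·2.400²·sin(360°/16) = 17.63 mm²). Checking containment: the cross-section at z = 9.6 is a subset of the cross-section at z = 6.2.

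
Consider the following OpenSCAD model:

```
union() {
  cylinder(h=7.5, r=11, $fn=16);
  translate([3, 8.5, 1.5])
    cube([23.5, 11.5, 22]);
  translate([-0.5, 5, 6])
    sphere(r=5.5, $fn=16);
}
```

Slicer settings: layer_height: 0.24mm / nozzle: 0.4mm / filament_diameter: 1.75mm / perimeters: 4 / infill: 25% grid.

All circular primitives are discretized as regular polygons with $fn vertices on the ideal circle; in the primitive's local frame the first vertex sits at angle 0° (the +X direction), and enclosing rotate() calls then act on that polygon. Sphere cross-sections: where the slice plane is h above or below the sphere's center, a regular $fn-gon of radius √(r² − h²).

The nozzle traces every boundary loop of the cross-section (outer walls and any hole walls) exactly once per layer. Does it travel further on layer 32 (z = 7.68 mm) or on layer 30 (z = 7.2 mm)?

layer 30 (z = 7.2 mm)

Layer 32 (z = 7.68): the cylinder is absent (z outside [0, 7.5]); the 23.5×11.5 cube at (3, 8.5) contributes its full rectangle (perimeter 70.00 mm); the r=5.5 sphere at (-0.5, 5) contributes a regular 16-gon of circumradius √(5.5²−1.68²) = 5.237 (perimeter = 2·16·5.237·sin(180°/16) = 32.69 mm); Merging all regions: the regions partially overlap (shared area 0.07 mm²), so the edge portions inside another operand are dropped and the merged outline is re-measured after clipping — boundary = 101.53 mm. So its perimeter = 101.53 mm. Layer 30 (z = 7.2): the r=11 cylinder gives a regular 16-gon of circumradius 11 (constant along its height) (perimeter = 2·16·11.000·sin(180°/16) = 68.67 mm); the cube at (3, 8.5) (footprint 23.5×11.5) is included at this height (perimeter 70.00 mm); the r=5.5 sphere at (-0.5, 5) contributes a regular 16-gon of circumradius √(5.5²−1.2²) = 5.367 (perimeter = 2·16·5.367·sin(180°/16) = 33.51 mm); Combining (union): the regions partially overlap (shared area 92.43 mm²), so the edge portions inside another operand are dropped and the merged outline is re-measured after clipping — boundary = 128.84 mm. So its perimeter = 128.84 mm. Layer 30 is larger (128.84 vs 101.53 mm).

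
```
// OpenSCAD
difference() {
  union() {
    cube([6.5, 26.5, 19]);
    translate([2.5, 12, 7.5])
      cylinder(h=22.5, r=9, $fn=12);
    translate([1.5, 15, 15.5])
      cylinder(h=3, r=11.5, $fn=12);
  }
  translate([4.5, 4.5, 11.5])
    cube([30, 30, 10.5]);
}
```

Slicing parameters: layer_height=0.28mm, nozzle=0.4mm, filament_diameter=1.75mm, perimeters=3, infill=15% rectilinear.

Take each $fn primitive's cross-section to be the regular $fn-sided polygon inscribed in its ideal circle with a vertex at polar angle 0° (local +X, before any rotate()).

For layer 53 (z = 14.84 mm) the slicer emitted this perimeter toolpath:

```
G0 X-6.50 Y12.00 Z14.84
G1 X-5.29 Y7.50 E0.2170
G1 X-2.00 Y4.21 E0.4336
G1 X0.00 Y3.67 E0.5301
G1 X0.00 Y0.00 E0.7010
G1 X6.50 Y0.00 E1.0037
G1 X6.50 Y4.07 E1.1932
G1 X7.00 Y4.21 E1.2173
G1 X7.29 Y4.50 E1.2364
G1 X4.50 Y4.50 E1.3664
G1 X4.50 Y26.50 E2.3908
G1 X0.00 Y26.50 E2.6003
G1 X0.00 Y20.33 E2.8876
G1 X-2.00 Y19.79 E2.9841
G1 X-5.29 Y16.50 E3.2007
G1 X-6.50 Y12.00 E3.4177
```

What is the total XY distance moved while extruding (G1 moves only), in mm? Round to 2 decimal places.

Sum the Euclidean lengths of each G1 segment: total = 73.40 mm.

73.40 mm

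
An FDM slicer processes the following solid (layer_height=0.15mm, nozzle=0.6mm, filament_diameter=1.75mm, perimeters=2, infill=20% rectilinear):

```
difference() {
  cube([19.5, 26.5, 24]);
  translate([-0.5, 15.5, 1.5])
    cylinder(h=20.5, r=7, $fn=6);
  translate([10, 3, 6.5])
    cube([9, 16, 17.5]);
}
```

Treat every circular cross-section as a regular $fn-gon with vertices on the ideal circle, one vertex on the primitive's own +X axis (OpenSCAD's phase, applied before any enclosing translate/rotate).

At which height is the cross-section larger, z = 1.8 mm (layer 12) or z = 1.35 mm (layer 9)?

Layer 12 (z = 1.8): the 19.5×26.5 cube contributes its full rectangle (area 516.75 mm²); the r=7 cylinder at (-0.5, 15.5) gives a regular 6-gon of circumradius 7 (constant along its height) (area = (6/2)·7.000²·sin(360°/6) = 127.31 mm²); the cube at (10, 3) is absent (z outside [6.5, 24]); Subtracting the remaining from the first: starting from the 19.5×26.5 cube (516.75 mm²), the r=7 cylinder at (-0.5, 15.5) partially overlaps it — only the 57.59 mm² overlap (of its 127.31 mm²) is removed, clipping the outline — area = 459.16 mm². So its area = 459.16 mm². Layer 9 (z = 1.35): the cube (footprint 19.5×26.5) is included at this height (area 516.75 mm²); the cylinder at (-0.5, 15.5) is not intersected at this z (z outside [1.5, 22]); the cube at (10, 3) is absent (z outside [6.5, 24]); Taking the first minus the rest: none of the subtracted shapes is present at this height, so the 19.5×26.5 cube is unchanged — area = 516.75 mm². So its area = 516.75 mm². Layer 9 is larger (516.75 vs 459.16 mm²).

layer 9 (z = 1.35 mm)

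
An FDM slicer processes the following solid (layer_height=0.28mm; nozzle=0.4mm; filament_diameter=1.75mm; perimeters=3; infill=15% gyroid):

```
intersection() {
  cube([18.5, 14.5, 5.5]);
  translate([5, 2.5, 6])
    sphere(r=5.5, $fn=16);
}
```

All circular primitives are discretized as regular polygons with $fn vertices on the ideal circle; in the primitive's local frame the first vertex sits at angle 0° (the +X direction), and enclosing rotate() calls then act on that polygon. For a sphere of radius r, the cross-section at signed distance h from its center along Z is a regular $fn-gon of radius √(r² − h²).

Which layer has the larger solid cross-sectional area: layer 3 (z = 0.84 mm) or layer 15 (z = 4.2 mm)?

layer 15 (z = 4.2 mm)

Layer 3 (z = 0.84): the 18.5×14.5 cube contributes its full rectangle (area 268.25 mm²); the r=5.5 sphere at (5, 2.5) contributes a regular 16-gon of circumradius √(5.5²−5.16²) = 1.904 (area = (16/2)·1.904²·sin(360°/16) = 11.10 mm²); After intersecting: the r=5.5 sphere at (5, 2.5) lies inside the 18.5×14.5 cube, so the common part is the r=5.5 sphere at (5, 2.5) itself — area = 11.10 mm². So its area = 11.10 mm². Layer 15 (z = 4.2): the 18.5×14.5 cube contributes its full rectangle (area 268.25 mm²); the sphere at (5, 2.5): section is a regular 16-gon, circumradius = √(r²−h²) = √(5.5²−1.8²) = 5.197 (area = (16/2)·5.197²·sin(360°/16) = 82.69 mm²); Keeping only the common overlap: the r=5.5 sphere at (5, 2.5) partially overlaps the 18.5×14.5 cube; clipping to the common part keeps 65.77 mm² — area = 65.77 mm². So its area = 65.77 mm². Layer 15 is larger (65.77 vs 11.10 mm²).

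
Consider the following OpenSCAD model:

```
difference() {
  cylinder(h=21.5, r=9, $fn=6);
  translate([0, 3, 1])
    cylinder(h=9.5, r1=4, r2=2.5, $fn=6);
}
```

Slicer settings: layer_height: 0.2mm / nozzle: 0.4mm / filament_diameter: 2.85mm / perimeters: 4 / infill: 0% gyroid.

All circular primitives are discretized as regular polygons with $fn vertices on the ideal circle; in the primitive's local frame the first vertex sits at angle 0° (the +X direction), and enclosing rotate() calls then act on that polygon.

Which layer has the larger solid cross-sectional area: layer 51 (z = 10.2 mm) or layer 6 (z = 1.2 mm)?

Layer 51 (z = 10.2): the r=9 cylinder contributes a regular 6-gon of circumradius 9 (area = (6/2)·9.000²·sin(360°/6) = 210.44 mm²); the cone at (0, 3) contributes a regular 6-gon of circumradius 2.547 (interpolated between r1=4 and r2=2.5 at t=0.968) (area = (6/2)·2.547²·sin(360°/6) = 16.86 mm²); Taking the first minus the rest: starting from the r=9 cylinder (210.44 mm²), the cone at (0, 3) lies wholly inside it (removes its full 16.86 mm² and its 15.28 mm outline becomes a hole wall) — area = 193.59 mm². So its area = 193.59 mm². Layer 6 (z = 1.2): the r=9 cylinder contributes a regular 6-gon of circumradius 9 (area = (6/2)·9.000²·sin(360°/6) = 210.44 mm²); the cone at (0, 3) (r1=4→r2=2.5) has section circumradius 3.968 here — a regular 6-gon (area = (6/2)·3.968²·sin(360°/6) = 40.92 mm²); Taking the first minus the rest: starting from the r=9 cylinder (210.44 mm²), the cone at (0, 3) lies wholly inside it (removes its full 40.92 mm² and its 23.81 mm outline becomes a hole wall) — area = 169.53 mm². So its area = 169.53 mm². Layer 51 is larger (193.59 vs 169.53 mm²).

layer 51 (z = 10.2 mm)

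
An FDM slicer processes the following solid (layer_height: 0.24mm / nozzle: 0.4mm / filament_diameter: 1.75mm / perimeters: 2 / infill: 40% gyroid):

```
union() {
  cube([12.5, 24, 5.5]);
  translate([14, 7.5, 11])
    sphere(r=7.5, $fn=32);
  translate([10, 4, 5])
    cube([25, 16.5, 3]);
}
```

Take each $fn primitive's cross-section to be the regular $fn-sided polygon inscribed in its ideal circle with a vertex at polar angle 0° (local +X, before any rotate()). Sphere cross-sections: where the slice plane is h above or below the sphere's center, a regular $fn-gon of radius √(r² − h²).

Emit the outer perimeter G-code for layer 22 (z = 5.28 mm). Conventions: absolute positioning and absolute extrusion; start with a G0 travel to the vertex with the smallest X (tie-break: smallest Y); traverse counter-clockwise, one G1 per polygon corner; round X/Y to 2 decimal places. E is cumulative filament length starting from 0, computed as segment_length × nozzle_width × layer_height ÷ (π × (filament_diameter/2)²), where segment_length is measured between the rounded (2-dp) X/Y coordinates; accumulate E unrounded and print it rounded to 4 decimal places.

At z = 5.28 mm: the cube is present — its section is the full 12.5×24 rectangle; the r=7.5 sphere at (14, 7.5) slices to a regular 32-gon of circumradius 4.851 (√(r²−h²) with h=5.72 from center); the cube at (10, 4) (footprint 25×16.5) is included at this height; Combining (union): the regions partially overlap (shared area 109.76 mm²), so overlapping operands fuse into one piece — 1 connected region. The outline is a single polygon with 14 vertices. Extrusion per mm of travel: 0.4 × 0.24 / (π × 0.875²) = 0.039912. Accumulating E over each segment gives final E = 4.6813.

G0 X0.00 Y0.00 Z5.28
G1 X12.50 Y0.00 E0.4989
G1 X12.50 Y2.91 E0.6150
G1 X13.05 Y2.74 E0.6380
G1 X14.00 Y2.65 E0.6761
G1 X14.95 Y2.74 E0.7142
G1 X15.86 Y3.02 E0.7522
G1 X16.70 Y3.47 E0.7902
G1 X17.34 Y4.00 E0.8234
G1 X35.00 Y4.00 E1.5282
G1 X35.00 Y20.50 E2.1868
G1 X12.50 Y20.50 E3.0848
G1 X12.50 Y24.00 E3.2245
G1 X0.00 Y24.00 E3.7234
G1 X0.00 Y0.00 E4.6813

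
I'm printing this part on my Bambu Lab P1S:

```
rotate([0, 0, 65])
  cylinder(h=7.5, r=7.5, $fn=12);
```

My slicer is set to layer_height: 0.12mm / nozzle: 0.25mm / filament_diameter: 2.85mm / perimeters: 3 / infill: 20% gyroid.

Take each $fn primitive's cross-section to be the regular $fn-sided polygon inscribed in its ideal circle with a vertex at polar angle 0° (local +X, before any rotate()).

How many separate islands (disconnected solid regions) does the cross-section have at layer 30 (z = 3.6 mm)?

1

At z = 3.6 mm: the cylinder: section is a regular 12-gon, circumradius r=7.5; (rotated 65° about Z; rotation is an isometry so areas/perimeters/island counts are preserved). Overall, the cross-section is a single solid region. Island count = 1.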